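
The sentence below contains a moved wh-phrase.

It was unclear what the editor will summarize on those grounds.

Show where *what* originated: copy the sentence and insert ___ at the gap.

Pre-movement form: The editor will summarize what on those grounds.
The filler 'what' is interpreted as the direct object of 'summarize'. The gap is right after 'summarize'.

It was unclear what the editor will summarize ___ on those grounds.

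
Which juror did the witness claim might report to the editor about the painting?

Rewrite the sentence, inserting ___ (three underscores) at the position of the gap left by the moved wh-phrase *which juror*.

Which juror did the witness claim ___ might report to the editor about the painting?

In situ: The witness did claim which juror might report to the editor about the painting.
'which juror' is the subject of the clause embedded under 'claim'. The gap is right after 'claim'.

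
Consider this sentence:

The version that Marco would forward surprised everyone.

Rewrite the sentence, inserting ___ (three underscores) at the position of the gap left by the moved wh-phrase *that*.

The version that Marco would forward ___ surprised everyone.

'that' is the direct object of 'forward'. The gap is right after 'forward'.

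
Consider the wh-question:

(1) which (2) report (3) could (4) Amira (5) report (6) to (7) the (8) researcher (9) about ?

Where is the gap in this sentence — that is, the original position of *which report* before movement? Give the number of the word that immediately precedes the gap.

9

Pre-movement form: Amira could report to the researcher about which report.
The filler 'which report' is interpreted as the object of the preposition 'about'. Fronting leaves a gap immediately after 'about':
Which report could Amira report to the researcher about ___?
'about' is word 9.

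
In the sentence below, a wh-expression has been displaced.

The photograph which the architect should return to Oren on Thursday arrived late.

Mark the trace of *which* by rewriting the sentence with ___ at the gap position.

'which' is the direct object of 'return'. The gap is right after 'return'.

The photograph which the architect should return ___ to Oren on Thursday arrived late.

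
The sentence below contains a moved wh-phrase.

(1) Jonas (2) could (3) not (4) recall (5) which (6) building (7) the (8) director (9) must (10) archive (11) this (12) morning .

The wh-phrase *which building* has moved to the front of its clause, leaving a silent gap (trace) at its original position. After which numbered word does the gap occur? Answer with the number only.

10

In situ: The director must archive which building this morning.
'which building' is the direct object of 'archive'. It moves to the left edge, and the trace sits right after 'archive':
Jonas could not recall which building the director must archive ___ this morning.
'archive' is word 10.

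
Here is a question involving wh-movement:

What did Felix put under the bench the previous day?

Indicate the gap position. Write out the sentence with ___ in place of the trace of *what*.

Underlying clause: Felix did put what under the bench the previous day.
'what' functions as the direct object of 'put'. The gap is right after 'put'.

What did Felix put ___ under the bench the previous day?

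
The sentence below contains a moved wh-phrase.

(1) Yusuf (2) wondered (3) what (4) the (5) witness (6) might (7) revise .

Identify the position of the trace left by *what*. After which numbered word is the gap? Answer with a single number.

7

Pre-movement form: The witness might revise what.
The filler 'what' is interpreted as the direct object of 'revise'. It moves to the left edge, and the trace sits right after 'revise':
Yusuf wondered what the witness might revise ___.
'revise' is word 7.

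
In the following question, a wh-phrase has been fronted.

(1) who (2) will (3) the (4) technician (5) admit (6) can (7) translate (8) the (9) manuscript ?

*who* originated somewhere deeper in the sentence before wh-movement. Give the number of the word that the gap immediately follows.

5

Before movement: The technician will admit who can translate the manuscript.
The filler 'who' is interpreted as the subject of the clause embedded under 'admit'. Fronting leaves a gap immediately after 'admit':
Who will the technician admit ___ can translate the manuscript?
'admit' is word 5.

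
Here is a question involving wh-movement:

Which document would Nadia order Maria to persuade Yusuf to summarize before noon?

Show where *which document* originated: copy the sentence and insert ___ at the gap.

Underlying clause: Nadia would order Maria to persuade Yusuf to summarize which document before noon.
'which document' functions as the direct object of 'summarize'. The gap is right after 'summarize'.

Which document would Nadia order Maria to persuade Yusuf to summarize ___ before noon?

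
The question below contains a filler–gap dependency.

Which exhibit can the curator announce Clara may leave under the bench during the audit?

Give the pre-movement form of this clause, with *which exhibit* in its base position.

The curator can announce Clara may leave which exhibit under the bench during the audit.

'which exhibit' functions as the direct object of 'leave'. It moves to the left edge, and the trace sits right after 'leave':
Which exhibit can the curator announce Clara may leave ___ under the bench during the audit?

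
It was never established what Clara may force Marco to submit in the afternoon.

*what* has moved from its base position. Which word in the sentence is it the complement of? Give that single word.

Underlying clause: Clara may force Marco to submit what in the afternoon.
The filler 'what' is interpreted as the direct object of 'submit'. It moves to the left edge, and the trace sits right after 'submit':
It was never established what Clara may force Marco to submit ___ in the afternoon.

submit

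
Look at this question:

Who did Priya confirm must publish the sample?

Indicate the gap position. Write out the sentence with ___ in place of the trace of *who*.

Underlying clause: Priya did confirm who must publish the sample.
'who' functions as the subject of the clause embedded under 'confirm'. The gap is right after 'confirm'.

Who did Priya confirm ___ must publish the sample?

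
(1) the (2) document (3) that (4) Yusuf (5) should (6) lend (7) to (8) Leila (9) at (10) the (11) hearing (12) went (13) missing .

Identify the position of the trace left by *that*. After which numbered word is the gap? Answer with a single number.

6

'that' is the direct object of 'lend'. Wh-movement fronts it, leaving a gap right after 'lend':
The document that Yusuf should lend ___ to Leila at the hearing went missing.
'lend' is word 6.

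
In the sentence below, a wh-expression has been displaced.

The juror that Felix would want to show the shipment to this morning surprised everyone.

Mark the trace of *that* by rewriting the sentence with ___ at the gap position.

The filler 'that' is interpreted as the object of the preposition 'to' (recipient of 'show'). The gap is right after 'to'.

The juror that Felix would want to show the shipment to ___ this morning surprised everyone.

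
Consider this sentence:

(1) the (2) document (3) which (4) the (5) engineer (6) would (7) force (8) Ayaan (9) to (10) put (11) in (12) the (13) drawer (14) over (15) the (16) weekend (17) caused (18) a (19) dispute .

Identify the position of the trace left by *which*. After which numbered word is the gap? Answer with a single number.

10

'which' is the direct object of 'put'. Fronting leaves a gap immediately after 'put':
The document which the engineer would force Ayaan to put ___ in the drawer over the weekend caused a dispute.
'put' is word 10.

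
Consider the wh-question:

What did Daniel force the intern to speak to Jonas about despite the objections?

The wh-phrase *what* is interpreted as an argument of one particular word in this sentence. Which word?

Underlying clause: Daniel did force the intern to speak to Jonas about what despite the objections.
'what' is the object of the preposition 'about'. Wh-movement fronts it, leaving a gap right after 'about':
What did Daniel force the intern to speak to Jonas about ___ despite the objections?

about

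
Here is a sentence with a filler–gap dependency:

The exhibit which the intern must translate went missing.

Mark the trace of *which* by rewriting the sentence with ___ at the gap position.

The filler 'which' is interpreted as the direct object of 'translate'. The gap is right after 'translate'.

The exhibit which the intern must translate ___ went missing.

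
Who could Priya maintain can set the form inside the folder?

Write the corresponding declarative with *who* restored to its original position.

'who' is the subject of the clause embedded under 'maintain'. Fronting leaves a gap immediately after 'maintain':
Who could Priya maintain ___ can set the form inside the folder?

Priya could maintain who can set the form inside the folder.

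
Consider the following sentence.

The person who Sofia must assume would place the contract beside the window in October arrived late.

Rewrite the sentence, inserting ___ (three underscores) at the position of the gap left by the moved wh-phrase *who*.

The person who Sofia must assume ___ would place the contract beside the window in October arrived late.

'who' is the subject of the clause embedded under 'assume'. The gap is right after 'assume'.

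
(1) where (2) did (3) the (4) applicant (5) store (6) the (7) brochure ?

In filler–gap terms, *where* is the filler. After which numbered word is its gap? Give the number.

7

Before movement: The applicant did store the brochure where.
The filler 'where' is interpreted as the locative complement of 'store'. It moves to the left edge, and the trace sits right after 'brochure':
Where did the applicant store the brochure ___?
'brochure' is word 7.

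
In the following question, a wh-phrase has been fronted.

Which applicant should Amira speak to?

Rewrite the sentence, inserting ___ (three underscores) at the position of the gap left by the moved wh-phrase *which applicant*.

Which applicant should Amira speak to ___?

Underlying clause: Amira should speak to which applicant.
The filler 'which applicant' is interpreted as the object of the preposition 'to'. The gap is right after 'to'.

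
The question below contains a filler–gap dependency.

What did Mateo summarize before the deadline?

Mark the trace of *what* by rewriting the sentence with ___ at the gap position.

What did Mateo summarize ___ before the deadline?

Underlying clause: Mateo did summarize what before the deadline.
'what' functions as the direct object of 'summarize'. The gap is right after 'summarize'.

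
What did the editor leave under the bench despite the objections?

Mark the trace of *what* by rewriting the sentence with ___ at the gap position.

What did the editor leave ___ under the bench despite the objections?

Pre-movement form: The editor did leave what under the bench despite the objections.
'what' functions as the direct object of 'leave'. The gap is right after 'leave'.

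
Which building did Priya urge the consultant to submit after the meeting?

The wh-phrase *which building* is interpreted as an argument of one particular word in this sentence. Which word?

submit

Pre-movement form: Priya did urge the consultant to submit which building after the meeting.
'which building' functions as the direct object of 'submit'. Fronting leaves a gap immediately after 'submit':
Which building did Priya urge the consultant to submit ___ after the meeting?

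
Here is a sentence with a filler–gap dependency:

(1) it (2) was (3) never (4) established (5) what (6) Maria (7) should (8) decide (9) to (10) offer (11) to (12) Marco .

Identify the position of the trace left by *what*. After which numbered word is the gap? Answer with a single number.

Underlying clause: Maria should decide to offer what to Marco.
'what' is the direct object of 'offer'. It moves to the left edge, and the trace sits right after 'offer':
It was never established what Maria should decide to offer ___ to Marco.
'offer' is word 10.

10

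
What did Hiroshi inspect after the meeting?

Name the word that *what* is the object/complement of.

In situ: Hiroshi did inspect what after the meeting.
'what' is the direct object of 'inspect'. Wh-movement fronts it, leaving a gap right after 'inspect':
What did Hiroshi inspect ___ after the meeting?

inspect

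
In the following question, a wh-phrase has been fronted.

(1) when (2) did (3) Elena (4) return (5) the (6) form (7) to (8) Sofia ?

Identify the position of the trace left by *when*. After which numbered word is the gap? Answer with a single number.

Before movement: Elena did return the form to Sofia when.
'when' functions as the temporal adjunct. Wh-movement fronts it, leaving a gap right after 'Sofia':
When did Elena return the form to Sofia ___?
'Sofia' is word 8.

8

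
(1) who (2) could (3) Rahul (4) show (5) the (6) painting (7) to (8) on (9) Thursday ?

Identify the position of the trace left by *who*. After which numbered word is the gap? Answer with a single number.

Before movement: Rahul could show the painting to who on Thursday.
'who' is the object of the preposition 'to' (recipient of 'show'). Wh-movement fronts it, leaving a gap right after 'to':
Who could Rahul show the painting to ___ on Thursday?
'to' is word 7.

7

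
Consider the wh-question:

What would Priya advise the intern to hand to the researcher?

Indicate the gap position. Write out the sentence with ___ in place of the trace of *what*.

Before movement: Priya would advise the intern to hand what to the researcher.
'what' functions as the direct object of 'hand'. The gap is right after 'hand'.

What would Priya advise the intern to hand ___ to the researcher?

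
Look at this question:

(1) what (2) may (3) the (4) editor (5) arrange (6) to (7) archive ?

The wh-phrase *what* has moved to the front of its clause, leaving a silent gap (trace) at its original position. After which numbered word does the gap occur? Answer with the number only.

In situ: The editor may arrange to archive what.
'what' is the direct object of 'archive'. Wh-movement fronts it, leaving a gap right after 'archive':
What may the editor arrange to archive ___?
'archive' is word 7.

7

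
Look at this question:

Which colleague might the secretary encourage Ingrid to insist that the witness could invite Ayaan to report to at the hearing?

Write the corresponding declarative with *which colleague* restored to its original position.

The filler 'which colleague' is interpreted as the object of the preposition 'to'. Fronting leaves a gap immediately after 'to':
Which colleague might the secretary encourage Ingrid to insist that the witness could invite Ayaan to report to ___ at the hearing?

The secretary might encourage Ingrid to insist that the witness could invite Ayaan to report to which colleague at the hearing.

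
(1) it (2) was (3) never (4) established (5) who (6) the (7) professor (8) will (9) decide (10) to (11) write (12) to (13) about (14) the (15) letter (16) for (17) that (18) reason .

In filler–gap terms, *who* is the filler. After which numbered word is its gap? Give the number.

12

Underlying clause: The professor will decide to write to who about the letter for that reason.
'who' is the object of the preposition 'to'. Wh-movement fronts it, leaving a gap right after 'to':
It was never established who the professor will decide to write to ___ about the letter for that reason.
'to' is word 12.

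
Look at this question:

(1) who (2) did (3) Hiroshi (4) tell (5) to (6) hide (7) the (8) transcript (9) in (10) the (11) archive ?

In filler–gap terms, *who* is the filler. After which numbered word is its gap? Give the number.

Underlying clause: Hiroshi did tell who to hide the transcript in the archive.
'who' functions as the direct object of 'tell'. It moves to the left edge, and the trace sits right after 'tell':
Who did Hiroshi tell ___ to hide the transcript in the archive?
'tell' is word 4.

4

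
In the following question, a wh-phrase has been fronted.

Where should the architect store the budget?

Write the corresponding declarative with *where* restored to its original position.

The architect should store the budget where.

The filler 'where' is interpreted as the locative complement of 'store'. Wh-movement fronts it, leaving a gap right after 'budget':
Where should the architect store the budget ___?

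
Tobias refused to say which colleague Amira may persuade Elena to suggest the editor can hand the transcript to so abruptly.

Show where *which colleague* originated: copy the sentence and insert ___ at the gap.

Tobias refused to say which colleague Amira may persuade Elena to suggest the editor can hand the transcript to ___ so abruptly.

In situ: Amira may persuade Elena to suggest the editor can hand the transcript to which colleague so abruptly.
'which colleague' is the object of the preposition 'to' (recipient of 'hand'). The gap is right after 'to'.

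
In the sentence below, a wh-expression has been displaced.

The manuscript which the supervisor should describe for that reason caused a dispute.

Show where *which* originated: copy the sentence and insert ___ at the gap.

'which' functions as the direct object of 'describe'. The gap is right after 'describe'.

The manuscript which the supervisor should describe ___ for that reason caused a dispute.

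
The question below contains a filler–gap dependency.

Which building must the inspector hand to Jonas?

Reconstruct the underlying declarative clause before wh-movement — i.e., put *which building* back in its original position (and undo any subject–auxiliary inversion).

The inspector must hand which building to Jonas.

'which building' is the direct object of 'hand'. It moves to the left edge, and the trace sits right after 'hand':
Which building must the inspector hand ___ to Jonas?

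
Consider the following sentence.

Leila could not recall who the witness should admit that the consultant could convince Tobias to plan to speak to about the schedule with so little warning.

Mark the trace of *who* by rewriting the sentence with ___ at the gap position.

Before movement: The witness should admit that the consultant could convince Tobias to plan to speak to who about the schedule with so little warning.
The filler 'who' is interpreted as the object of the preposition 'to'. The gap is right after 'to'.

Leila could not recall who the witness should admit that the consultant could convince Tobias to plan to speak to ___ about the schedule with so little warning.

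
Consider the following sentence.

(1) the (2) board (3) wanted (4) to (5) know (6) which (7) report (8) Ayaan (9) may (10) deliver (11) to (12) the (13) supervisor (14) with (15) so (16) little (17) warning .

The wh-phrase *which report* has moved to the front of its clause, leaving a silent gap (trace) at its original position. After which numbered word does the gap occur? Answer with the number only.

Underlying clause: Ayaan may deliver which report to the supervisor with so little warning.
The filler 'which report' is interpreted as the direct object of 'deliver'. It moves to the left edge, and the trace sits right after 'deliver':
The board wanted to know which report Ayaan may deliver ___ to the supervisor with so little warning.
'deliver' is word 10.

10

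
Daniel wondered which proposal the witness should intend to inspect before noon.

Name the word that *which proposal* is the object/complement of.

Before movement: The witness should intend to inspect which proposal before noon.
The filler 'which proposal' is interpreted as the direct object of 'inspect'. It moves to the left edge, and the trace sits right after 'inspect':
Daniel wondered which proposal the witness should intend to inspect ___ before noon.

inspect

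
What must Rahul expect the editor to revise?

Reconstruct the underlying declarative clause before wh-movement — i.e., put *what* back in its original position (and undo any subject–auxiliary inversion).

Rahul must expect the editor to revise what.

'what' functions as the direct object of 'revise'. Wh-movement fronts it, leaving a gap right after 'revise':
What must Rahul expect the editor to revise ___?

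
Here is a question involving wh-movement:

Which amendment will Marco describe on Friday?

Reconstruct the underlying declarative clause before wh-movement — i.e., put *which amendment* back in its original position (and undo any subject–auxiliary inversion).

'which amendment' functions as the direct object of 'describe'. It moves to the left edge, and the trace sits right after 'describe':
Which amendment will Marco describe ___ on Friday?

Marco will describe which amendment on Friday.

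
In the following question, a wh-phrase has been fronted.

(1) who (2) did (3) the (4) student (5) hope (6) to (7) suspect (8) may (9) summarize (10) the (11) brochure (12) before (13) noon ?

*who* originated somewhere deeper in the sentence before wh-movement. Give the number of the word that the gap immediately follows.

7

Pre-movement form: The student did hope to suspect who may summarize the brochure before noon.
'who' is the subject of the clause embedded under 'suspect'. Fronting leaves a gap immediately after 'suspect':
Who did the student hope to suspect ___ may summarize the brochure before noon?
'suspect' is word 7.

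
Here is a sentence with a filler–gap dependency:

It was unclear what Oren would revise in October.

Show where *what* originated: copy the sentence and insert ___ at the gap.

Before movement: Oren would revise what in October.
The filler 'what' is interpreted as the direct object of 'revise'. The gap is right after 'revise'.

It was unclear what Oren would revise ___ in October.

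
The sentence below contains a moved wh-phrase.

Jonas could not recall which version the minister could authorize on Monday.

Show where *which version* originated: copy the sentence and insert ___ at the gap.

In situ: The minister could authorize which version on Monday.
'which version' functions as the direct object of 'authorize'. The gap is right after 'authorize'.

Jonas could not recall which version the minister could authorize ___ on Monday.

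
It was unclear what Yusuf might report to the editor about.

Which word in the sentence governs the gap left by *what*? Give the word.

about

Pre-movement form: Yusuf might report to the editor about what.
'what' functions as the object of the preposition 'about'. It moves to the left edge, and the trace sits right after 'about':
It was unclear what Yusuf might report to the editor about ___.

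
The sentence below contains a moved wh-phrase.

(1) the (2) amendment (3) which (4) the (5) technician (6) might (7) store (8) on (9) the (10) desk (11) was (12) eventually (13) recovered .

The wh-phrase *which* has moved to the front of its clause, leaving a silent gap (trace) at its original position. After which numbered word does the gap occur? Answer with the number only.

7

The filler 'which' is interpreted as the direct object of 'store'. Wh-movement fronts it, leaving a gap right after 'store':
The amendment which the technician might store ___ on the desk was eventually recovered.
'store' is word 7.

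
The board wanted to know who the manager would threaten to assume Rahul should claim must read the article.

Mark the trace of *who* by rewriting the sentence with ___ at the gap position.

Before movement: The manager would threaten to assume Rahul should claim who must read the article.
The filler 'who' is interpreted as the subject of the clause embedded under 'claim'. The gap is right after 'claim'.

The board wanted to know who the manager would threaten to assume Rahul should claim ___ must read the article.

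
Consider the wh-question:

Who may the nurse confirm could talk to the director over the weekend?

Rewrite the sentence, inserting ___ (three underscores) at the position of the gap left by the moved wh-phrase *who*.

Before movement: The nurse may confirm who could talk to the director over the weekend.
'who' is the subject of the clause embedded under 'confirm'. The gap is right after 'confirm'.

Who may the nurse confirm ___ could talk to the director over the weekend?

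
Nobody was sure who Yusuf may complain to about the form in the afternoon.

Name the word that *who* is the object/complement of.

to

In situ: Yusuf may complain to who about the form in the afternoon.
The filler 'who' is interpreted as the object of the preposition 'to'. It moves to the left edge, and the trace sits right after 'to':
Nobody was sure who Yusuf may complain to ___ about the form in the afternoon.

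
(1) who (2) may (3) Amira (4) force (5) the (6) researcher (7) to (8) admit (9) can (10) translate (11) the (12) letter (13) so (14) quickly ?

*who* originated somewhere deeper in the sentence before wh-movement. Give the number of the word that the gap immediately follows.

Underlying clause: Amira may force the researcher to admit who can translate the letter so quickly.
The filler 'who' is interpreted as the subject of the clause embedded under 'admit'. Fronting leaves a gap immediately after 'admit':
Who may Amira force the researcher to admit ___ can translate the letter so quickly?
'admit' is word 8.

8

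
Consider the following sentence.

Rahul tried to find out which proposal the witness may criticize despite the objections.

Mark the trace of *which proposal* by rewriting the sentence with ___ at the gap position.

Underlying clause: The witness may criticize which proposal despite the objections.
The filler 'which proposal' is interpreted as the direct object of 'criticize'. The gap is right after 'criticize'.

Rahul tried to find out which proposal the witness may criticize ___ despite the objections.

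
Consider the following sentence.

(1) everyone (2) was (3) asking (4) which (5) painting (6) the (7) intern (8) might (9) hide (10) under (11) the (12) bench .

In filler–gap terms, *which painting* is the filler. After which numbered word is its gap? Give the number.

Pre-movement form: The intern might hide which painting under the bench.
The filler 'which painting' is interpreted as the direct object of 'hide'. Fronting leaves a gap immediately after 'hide':
Everyone was asking which painting the intern might hide ___ under the bench.
'hide' is word 9.

9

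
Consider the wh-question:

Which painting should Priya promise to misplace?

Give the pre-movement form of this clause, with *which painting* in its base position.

Priya should promise to misplace which painting.

'which painting' is the direct object of 'misplace'. Wh-movement fronts it, leaving a gap right after 'misplace':
Which painting should Priya promise to misplace ___?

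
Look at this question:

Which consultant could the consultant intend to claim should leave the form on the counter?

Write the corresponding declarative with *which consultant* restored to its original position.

The consultant could intend to claim which consultant should leave the form on the counter.

'which consultant' is the subject of the clause embedded under 'claim'. Fronting leaves a gap immediately after 'claim':
Which consultant could the consultant intend to claim ___ should leave the form on the counter?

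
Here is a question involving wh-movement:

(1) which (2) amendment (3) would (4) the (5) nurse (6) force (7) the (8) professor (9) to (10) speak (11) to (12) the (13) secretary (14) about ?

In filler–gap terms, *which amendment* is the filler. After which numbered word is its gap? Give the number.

14

Pre-movement form: The nurse would force the professor to speak to the secretary about which amendment.
'which amendment' functions as the object of the preposition 'about'. It moves to the left edge, and the trace sits right after 'about':
Which amendment would the nurse force the professor to speak to the secretary about ___?
'about' is word 14.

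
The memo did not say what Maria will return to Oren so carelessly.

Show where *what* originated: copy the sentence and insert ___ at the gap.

The memo did not say what Maria will return ___ to Oren so carelessly.

Underlying clause: Maria will return what to Oren so carelessly.
'what' is the direct object of 'return'. The gap is right after 'return'.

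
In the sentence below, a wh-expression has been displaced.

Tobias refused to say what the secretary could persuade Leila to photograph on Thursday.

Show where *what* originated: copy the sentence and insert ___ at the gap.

Tobias refused to say what the secretary could persuade Leila to photograph ___ on Thursday.

Pre-movement form: The secretary could persuade Leila to photograph what on Thursday.
The filler 'what' is interpreted as the direct object of 'photograph'. The gap is right after 'photograph'.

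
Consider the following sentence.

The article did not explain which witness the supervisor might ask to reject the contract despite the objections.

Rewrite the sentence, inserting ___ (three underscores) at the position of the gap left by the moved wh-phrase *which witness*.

In situ: The supervisor might ask which witness to reject the contract despite the objections.
'which witness' functions as the direct object of 'ask'. The gap is right after 'ask'.

The article did not explain which witness the supervisor might ask ___ to reject the contract despite the objections.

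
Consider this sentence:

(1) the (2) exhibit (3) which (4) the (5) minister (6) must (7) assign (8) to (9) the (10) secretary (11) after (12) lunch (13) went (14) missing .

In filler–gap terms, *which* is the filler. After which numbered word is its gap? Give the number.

7

'which' is the direct object of 'assign'. It moves to the left edge, and the trace sits right after 'assign':
The exhibit which the minister must assign ___ to the secretary after lunch went missing.
'assign' is word 7.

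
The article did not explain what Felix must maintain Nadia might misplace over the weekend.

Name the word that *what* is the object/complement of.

Underlying clause: Felix must maintain Nadia might misplace what over the weekend.
'what' functions as the direct object of 'misplace'. Wh-movement fronts it, leaving a gap right after 'misplace':
The article did not explain what Felix must maintain Nadia might misplace ___ over the weekend.

misplace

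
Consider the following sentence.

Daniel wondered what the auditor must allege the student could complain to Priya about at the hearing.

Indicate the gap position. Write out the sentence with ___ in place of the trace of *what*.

In situ: The auditor must allege the student could complain to Priya about what at the hearing.
The filler 'what' is interpreted as the object of the preposition 'about'. The gap is right after 'about'.

Daniel wondered what the auditor must allege the student could complain to Priya about ___ at the hearing.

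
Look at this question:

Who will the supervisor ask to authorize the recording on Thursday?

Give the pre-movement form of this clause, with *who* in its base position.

'who' functions as the direct object of 'ask'. Wh-movement fronts it, leaving a gap right after 'ask':
Who will the supervisor ask ___ to authorize the recording on Thursday?

The supervisor will ask who to authorize the recording on Thursday.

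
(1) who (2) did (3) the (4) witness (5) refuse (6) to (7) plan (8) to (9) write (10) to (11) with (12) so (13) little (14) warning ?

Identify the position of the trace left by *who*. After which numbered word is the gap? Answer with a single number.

Before movement: The witness did refuse to plan to write to who with so little warning.
'who' functions as the object of the preposition 'to'. It moves to the left edge, and the trace sits right after 'to':
Who did the witness refuse to plan to write to ___ with so little warning?
'to' is word 10.

10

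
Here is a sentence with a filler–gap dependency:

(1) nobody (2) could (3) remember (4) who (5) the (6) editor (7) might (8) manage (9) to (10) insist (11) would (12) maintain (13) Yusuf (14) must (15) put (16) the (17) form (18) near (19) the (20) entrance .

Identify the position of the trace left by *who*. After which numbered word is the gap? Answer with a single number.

10

Underlying clause: The editor might manage to insist who would maintain Yusuf must put the form near the entrance.
The filler 'who' is interpreted as the subject of the clause embedded under 'insist'. Fronting leaves a gap immediately after 'insist':
Nobody could remember who the editor might manage to insist ___ would maintain Yusuf must put the form near the entrance.
'insist' is word 10.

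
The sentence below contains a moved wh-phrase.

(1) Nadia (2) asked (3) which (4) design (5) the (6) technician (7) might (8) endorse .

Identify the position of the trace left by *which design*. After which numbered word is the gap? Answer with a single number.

8

In situ: The technician might endorse which design.
The filler 'which design' is interpreted as the direct object of 'endorse'. Wh-movement fronts it, leaving a gap right after 'endorse':
Nadia asked which design the technician might endorse ___.
'endorse' is word 8.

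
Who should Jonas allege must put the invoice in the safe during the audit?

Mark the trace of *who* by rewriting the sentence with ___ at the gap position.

Who should Jonas allege ___ must put the invoice in the safe during the audit?

Underlying clause: Jonas should allege who must put the invoice in the safe during the audit.
'who' is the subject of the clause embedded under 'allege'. The gap is right after 'allege'.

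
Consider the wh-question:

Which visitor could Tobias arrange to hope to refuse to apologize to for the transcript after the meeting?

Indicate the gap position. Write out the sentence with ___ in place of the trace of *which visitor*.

Underlying clause: Tobias could arrange to hope to refuse to apologize to which visitor for the transcript after the meeting.
'which visitor' functions as the object of the preposition 'to'. The gap is right after 'to'.

Which visitor could Tobias arrange to hope to refuse to apologize to ___ for the transcript after the meeting?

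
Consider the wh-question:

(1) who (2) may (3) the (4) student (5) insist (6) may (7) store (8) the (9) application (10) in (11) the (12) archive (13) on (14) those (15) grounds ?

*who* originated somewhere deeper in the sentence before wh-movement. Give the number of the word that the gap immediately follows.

5

In situ: The student may insist who may store the application in the archive on those grounds.
'who' functions as the subject of the clause embedded under 'insist'. It moves to the left edge, and the trace sits right after 'insist':
Who may the student insist ___ may store the application in the archive on those grounds?
'insist' is word 5.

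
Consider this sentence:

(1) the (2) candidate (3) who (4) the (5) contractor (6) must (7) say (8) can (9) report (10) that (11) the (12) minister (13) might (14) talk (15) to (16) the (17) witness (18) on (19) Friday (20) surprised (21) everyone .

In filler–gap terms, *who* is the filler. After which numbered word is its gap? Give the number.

7

'who' functions as the subject of the clause embedded under 'say'. Fronting leaves a gap immediately after 'say':
The candidate who the contractor must say ___ can report that the minister might talk to the witness on Friday surprised everyone.
'say' is word 7.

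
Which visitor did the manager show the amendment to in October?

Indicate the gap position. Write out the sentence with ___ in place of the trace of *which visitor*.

In situ: The manager did show the amendment to which visitor in October.
'which visitor' is the object of the preposition 'to' (recipient of 'show'). The gap is right after 'to'.

Which visitor did the manager show the amendment to ___ in October?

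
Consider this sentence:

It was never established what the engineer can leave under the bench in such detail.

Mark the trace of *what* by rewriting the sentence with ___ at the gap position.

In situ: The engineer can leave what under the bench in such detail.
'what' is the direct object of 'leave'. The gap is right after 'leave'.

It was never established what the engineer can leave ___ under the bench in such detail.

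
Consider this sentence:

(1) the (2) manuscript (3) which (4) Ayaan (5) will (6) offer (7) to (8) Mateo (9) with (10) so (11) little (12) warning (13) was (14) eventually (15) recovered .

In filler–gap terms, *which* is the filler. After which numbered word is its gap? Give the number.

6

'which' is the direct object of 'offer'. It moves to the left edge, and the trace sits right after 'offer':
The manuscript which Ayaan will offer ___ to Mateo with so little warning was eventually recovered.
'offer' is word 6.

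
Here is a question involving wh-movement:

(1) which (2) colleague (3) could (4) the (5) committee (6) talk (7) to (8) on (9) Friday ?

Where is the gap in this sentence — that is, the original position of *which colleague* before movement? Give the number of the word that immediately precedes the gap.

7

Before movement: The committee could talk to which colleague on Friday.
'which colleague' functions as the object of the preposition 'to'. Fronting leaves a gap immediately after 'to':
Which colleague could the committee talk to ___ on Friday?
'to' is word 7.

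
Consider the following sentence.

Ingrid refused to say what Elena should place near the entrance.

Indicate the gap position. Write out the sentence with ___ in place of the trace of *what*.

Pre-movement form: Elena should place what near the entrance.
'what' is the direct object of 'place'. The gap is right after 'place'.

Ingrid refused to say what Elena should place ___ near the entrance.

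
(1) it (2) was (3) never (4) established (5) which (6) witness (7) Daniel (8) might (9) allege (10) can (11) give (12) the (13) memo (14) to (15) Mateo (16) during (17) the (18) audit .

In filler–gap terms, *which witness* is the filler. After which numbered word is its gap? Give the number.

9

Underlying clause: Daniel might allege which witness can give the memo to Mateo during the audit.
The filler 'which witness' is interpreted as the subject of the clause embedded under 'allege'. Fronting leaves a gap immediately after 'allege':
It was never established which witness Daniel might allege ___ can give the memo to Mateo during the audit.
'allege' is word 9.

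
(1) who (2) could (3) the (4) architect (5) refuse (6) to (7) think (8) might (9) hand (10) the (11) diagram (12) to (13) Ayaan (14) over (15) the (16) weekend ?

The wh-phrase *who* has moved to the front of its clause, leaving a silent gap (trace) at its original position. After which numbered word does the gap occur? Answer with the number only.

Before movement: The architect could refuse to think who might hand the diagram to Ayaan over the weekend.
The filler 'who' is interpreted as the subject of the clause embedded under 'think'. It moves to the left edge, and the trace sits right after 'think':
Who could the architect refuse to think ___ might hand the diagram to Ayaan over the weekend?
'think' is word 7.

7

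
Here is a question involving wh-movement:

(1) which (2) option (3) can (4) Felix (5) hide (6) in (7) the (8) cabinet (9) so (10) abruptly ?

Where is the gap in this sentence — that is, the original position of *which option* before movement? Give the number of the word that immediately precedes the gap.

Before movement: Felix can hide which option in the cabinet so abruptly.
'which option' functions as the direct object of 'hide'. It moves to the left edge, and the trace sits right after 'hide':
Which option can Felix hide ___ in the cabinet so abruptly?
'hide' is word 5.

5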